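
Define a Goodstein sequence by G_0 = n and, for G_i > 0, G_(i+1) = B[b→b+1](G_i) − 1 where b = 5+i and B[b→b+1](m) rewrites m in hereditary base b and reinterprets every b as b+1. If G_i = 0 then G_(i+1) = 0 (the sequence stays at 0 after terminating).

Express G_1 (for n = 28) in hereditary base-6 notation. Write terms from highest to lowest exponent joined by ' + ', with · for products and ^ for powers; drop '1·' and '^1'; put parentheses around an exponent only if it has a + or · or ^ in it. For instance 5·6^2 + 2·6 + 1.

6^2 + 2

step 0: 28 = 5^2 + 3; sub 6 for 5: 6^2 + 3; = 39; G_1 = 39−1 = 38
step 1: 38 = 6^2 + 2; sub 7 for 6: 7^2 + 2; = 51; G_2 = 51−1 = 50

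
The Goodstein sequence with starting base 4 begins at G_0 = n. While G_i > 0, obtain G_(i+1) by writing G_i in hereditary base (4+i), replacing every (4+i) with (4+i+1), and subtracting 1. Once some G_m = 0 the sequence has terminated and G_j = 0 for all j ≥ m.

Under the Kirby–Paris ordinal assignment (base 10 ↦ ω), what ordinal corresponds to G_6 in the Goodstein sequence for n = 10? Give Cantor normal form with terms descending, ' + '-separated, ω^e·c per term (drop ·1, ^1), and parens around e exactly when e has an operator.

ω + 3

G_0 = 10. HB_4(10) = 2·4 + 2. Bump = 12. G_1 = 11.
G_1 = 11. HB_5(11) = 2·5 + 1. Bump = 13. G_2 = 12.
G_2 = 12. HB_6(12) = 2·6. Bump = 14. G_3 = 13.
G_3 = 13. HB_7(13) = 7 + 6. Bump = 14. G_4 = 13.
G_4 = 13. HB_8(13) = 8 + 5. Bump = 14. G_5 = 13.
G_5 = 13. HB_9(13) = 9 + 4. Bump = 14. G_6 = 13.
G_6 = 13. HB_10(13) = 10 + 3. Bump = 14. G_7 = 13.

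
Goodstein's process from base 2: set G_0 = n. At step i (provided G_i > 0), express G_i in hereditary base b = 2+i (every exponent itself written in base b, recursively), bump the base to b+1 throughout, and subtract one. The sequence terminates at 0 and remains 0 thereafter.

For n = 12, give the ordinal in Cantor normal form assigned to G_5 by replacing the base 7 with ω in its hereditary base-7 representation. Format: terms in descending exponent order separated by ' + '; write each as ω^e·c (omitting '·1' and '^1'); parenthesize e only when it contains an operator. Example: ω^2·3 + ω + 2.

ω^(ω + 1) + ω^2·2 + ω + 4

G_0=12  [base 2] 2^(2 + 1) + 2^2  →[2↦3]→  3^(3 + 1) + 3^3 = 108  −1 ⇒ G_1=107
G_1=107  [base 3] 3^(3 + 1) + 2·3^2 + 2·3 + 2  →[3↦4]→  4^(4 + 1) + 2·4^2 + 2·4 + 2 = 1066  −1 ⇒ G_2=1065
G_2=1065  [base 4] 4^(4 + 1) + 2·4^2 + 2·4 + 1  →[4↦5]→  5^(5 + 1) + 2·5^2 + 2·5 + 1 = 15686  −1 ⇒ G_3=15685
G_3=15685  [base 5] 5^(5 + 1) + 2·5^2 + 2·5  →[5↦6]→  6^(6 + 1) + 2·6^2 + 2·6 = 280020  −1 ⇒ G_4=280019
G_4=280019  [base 6] 6^(6 + 1) + 2·6^2 + 6 + 5  →[6↦7]→  7^(7 + 1) + 2·7^2 + 7 + 5 = 5764911  −1 ⇒ G_5=5764910
G_5=5764910  [base 7] 7^(7 + 1) + 2·7^2 + 7 + 4  →[7↦8]→  8^(8 + 1) + 2·8^2 + 8 + 4 = 134217868  −1 ⇒ G_6=134217867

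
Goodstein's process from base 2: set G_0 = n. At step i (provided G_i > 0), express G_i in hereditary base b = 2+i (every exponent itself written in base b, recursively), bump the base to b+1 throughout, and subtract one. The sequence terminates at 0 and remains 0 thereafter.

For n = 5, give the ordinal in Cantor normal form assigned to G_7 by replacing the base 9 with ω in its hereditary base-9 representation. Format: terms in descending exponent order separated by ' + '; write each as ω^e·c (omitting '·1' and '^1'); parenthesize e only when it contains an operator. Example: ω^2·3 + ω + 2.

ω^3·3 + ω^2·3 + ω·2 + 6

i=0: 5 = 2^2 + 1 (b=2); 2→3: 3^3 + 1 = 28; 28−1 = 27
i=1: 27 = 3^3 (b=3); 3→4: 4^4 = 256; 256−1 = 255
i=2: 255 = 3·4^3 + 3·4^2 + 3·4 + 3 (b=4); 4→5: 3·5^3 + 3·5^2 + 3·5 + 3 = 468; 468−1 = 467
i=3: 467 = 3·5^3 + 3·5^2 + 3·5 + 2 (b=5); 5→6: 3·6^3 + 3·6^2 + 3·6 + 2 = 776; 776−1 = 775
i=4: 775 = 3·6^3 + 3·6^2 + 3·6 + 1 (b=6); 6→7: 3·7^3 + 3·7^2 + 3·7 + 1 = 1198; 1198−1 = 1197
i=5: 1197 = 3·7^3 + 3·7^2 + 3·7 (b=7); 7→8: 3·8^3 + 3·8^2 + 3·8 = 1752; 1752−1 = 1751
i=6: 1751 = 3·8^3 + 3·8^2 + 2·8 + 7 (b=8); 8→9: 3·9^3 + 3·9^2 + 2·9 + 7 = 2455; 2455−1 = 2454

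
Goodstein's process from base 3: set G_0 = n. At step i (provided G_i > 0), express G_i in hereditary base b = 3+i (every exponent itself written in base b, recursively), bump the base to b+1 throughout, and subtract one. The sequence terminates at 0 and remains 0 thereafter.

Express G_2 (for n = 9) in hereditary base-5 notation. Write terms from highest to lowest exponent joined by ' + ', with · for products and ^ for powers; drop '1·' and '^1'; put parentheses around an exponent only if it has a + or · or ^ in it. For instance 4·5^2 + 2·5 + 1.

G_0=9  [base 3] 3^2  →[3↦4]→  4^2 = 16  −1 ⇒ G_1=15
G_1=15  [base 4] 3·4 + 3  →[4↦5]→  3·5 + 3 = 18  −1 ⇒ G_2=17
G_2=17  [base 5] 3·5 + 2  →[5↦6]→  3·6 + 2 = 20  −1 ⇒ G_3=19

3·5 + 2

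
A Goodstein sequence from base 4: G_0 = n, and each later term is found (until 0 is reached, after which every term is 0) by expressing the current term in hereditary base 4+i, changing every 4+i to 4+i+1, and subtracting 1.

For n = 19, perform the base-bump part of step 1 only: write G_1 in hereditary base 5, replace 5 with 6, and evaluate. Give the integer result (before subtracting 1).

base 4: 19 = 4^2 + 3; at 5: 5^2 + 3 = 28; next = 27
base 5: 27 = 5^2 + 2; at 6: 6^2 + 2 = 38; next = 37

38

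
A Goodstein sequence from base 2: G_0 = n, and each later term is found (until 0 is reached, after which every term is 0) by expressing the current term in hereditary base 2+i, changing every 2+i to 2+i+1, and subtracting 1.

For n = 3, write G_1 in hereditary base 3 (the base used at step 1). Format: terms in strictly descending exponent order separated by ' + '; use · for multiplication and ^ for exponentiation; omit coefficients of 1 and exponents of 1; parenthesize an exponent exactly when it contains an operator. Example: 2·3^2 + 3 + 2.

base 2: 3 = 2 + 1; at 3: 3 + 1 = 4; next = 3
base 3: 3 = 3; at 4: 4 = 4; next = 3

3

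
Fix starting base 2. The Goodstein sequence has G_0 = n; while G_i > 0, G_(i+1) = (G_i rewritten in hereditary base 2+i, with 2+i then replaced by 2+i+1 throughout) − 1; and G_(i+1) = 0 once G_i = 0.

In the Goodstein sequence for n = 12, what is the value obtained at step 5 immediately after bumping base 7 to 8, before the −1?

134217868

step 0: 12 = 2^(2 + 1) + 2^2; sub 3 for 2: 3^(3 + 1) + 3^3; = 108; G_1 = 108−1 = 107
step 1: 107 = 3^(3 + 1) + 2·3^2 + 2·3 + 2; sub 4 for 3: 4^(4 + 1) + 2·4^2 + 2·4 + 2; = 1066; G_2 = 1066−1 = 1065
step 2: 1065 = 4^(4 + 1) + 2·4^2 + 2·4 + 1; sub 5 for 4: 5^(5 + 1) + 2·5^2 + 2·5 + 1; = 15686; G_3 = 15686−1 = 15685
step 3: 15685 = 5^(5 + 1) + 2·5^2 + 2·5; sub 6 for 5: 6^(6 + 1) + 2·6^2 + 2·6; = 280020; G_4 = 280020−1 = 280019
step 4: 280019 = 6^(6 + 1) + 2·6^2 + 6 + 5; sub 7 for 6: 7^(7 + 1) + 2·7^2 + 7 + 5; = 5764911; G_5 = 5764911−1 = 5764910
step 5: 5764910 = 7^(7 + 1) + 2·7^2 + 7 + 4; sub 8 for 7: 8^(8 + 1) + 2·8^2 + 8 + 4; = 134217868; G_6 = 134217868−1 = 134217867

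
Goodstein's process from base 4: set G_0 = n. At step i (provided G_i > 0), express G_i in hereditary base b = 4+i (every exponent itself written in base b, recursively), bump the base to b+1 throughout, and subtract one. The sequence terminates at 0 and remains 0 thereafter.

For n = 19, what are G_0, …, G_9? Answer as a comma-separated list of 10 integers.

19, 27, 37, 49, 63, 69, 75, 81, 87, 93

i=0: 19 = 4^2 + 3 (b=4); 4→5: 5^2 + 3 = 28; 28−1 = 27
i=1: 27 = 5^2 + 2 (b=5); 5→6: 6^2 + 2 = 38; 38−1 = 37
i=2: 37 = 6^2 + 1 (b=6); 6→7: 7^2 + 1 = 50; 50−1 = 49
i=3: 49 = 7^2 (b=7); 7→8: 8^2 = 64; 64−1 = 63
i=4: 63 = 7·8 + 7 (b=8); 8→9: 7·9 + 7 = 70; 70−1 = 69
i=5: 69 = 7·9 + 6 (b=9); 9→10: 7·10 + 6 = 76; 76−1 = 75
i=6: 75 = 7·10 + 5 (b=10); 10→11: 7·11 + 5 = 82; 82−1 = 81
i=7: 81 = 7·11 + 4 (b=11); 11→12: 7·12 + 4 = 88; 88−1 = 87
i=8: 87 = 7·12 + 3 (b=12); 12→13: 7·13 + 3 = 94; 94−1 = 93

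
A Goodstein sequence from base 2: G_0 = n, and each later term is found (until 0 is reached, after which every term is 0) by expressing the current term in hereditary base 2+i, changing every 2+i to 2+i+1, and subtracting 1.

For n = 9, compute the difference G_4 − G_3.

130901

i=0: 9 = 2^(2 + 1) + 1 (b=2); 2→3: 3^(3 + 1) + 1 = 82; 82−1 = 81
i=1: 81 = 3^(3 + 1) (b=3); 3→4: 4^(4 + 1) = 1024; 1024−1 = 1023
i=2: 1023 = 3·4^4 + 3·4^3 + 3·4^2 + 3·4 + 3 (b=4); 4→5: 3·5^5 + 3·5^3 + 3·5^2 + 3·5 + 3 = 9843; 9843−1 = 9842
i=3: 9842 = 3·5^5 + 3·5^3 + 3·5^2 + 3·5 + 2 (b=5); 5→6: 3·6^6 + 3·6^3 + 3·6^2 + 3·6 + 2 = 140744; 140744−1 = 140743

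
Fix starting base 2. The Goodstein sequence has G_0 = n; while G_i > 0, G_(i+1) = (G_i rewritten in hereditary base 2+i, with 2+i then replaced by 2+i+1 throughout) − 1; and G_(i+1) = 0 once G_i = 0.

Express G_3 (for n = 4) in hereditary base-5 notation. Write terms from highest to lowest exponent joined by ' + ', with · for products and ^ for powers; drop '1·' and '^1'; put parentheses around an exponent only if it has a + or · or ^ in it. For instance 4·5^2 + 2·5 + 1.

2·5^2 + 2·5

i=0: 4 = 2^2 (b=2); 2→3: 3^3 = 27; 27−1 = 26
i=1: 26 = 2·3^2 + 2·3 + 2 (b=3); 3→4: 2·4^2 + 2·4 + 2 = 42; 42−1 = 41
i=2: 41 = 2·4^2 + 2·4 + 1 (b=4); 4→5: 2·5^2 + 2·5 + 1 = 61; 61−1 = 60
i=3: 60 = 2·5^2 + 2·5 (b=5); 5→6: 2·6^2 + 2·6 = 84; 84−1 = 83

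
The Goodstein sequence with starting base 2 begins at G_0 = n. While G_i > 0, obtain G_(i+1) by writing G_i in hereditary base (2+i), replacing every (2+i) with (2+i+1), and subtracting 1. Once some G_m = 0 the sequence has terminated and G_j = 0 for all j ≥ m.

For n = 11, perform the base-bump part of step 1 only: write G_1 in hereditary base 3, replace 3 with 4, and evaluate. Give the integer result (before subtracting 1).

(0) 11|_2 = 2^(2 + 1) + 2 + 1 ↦ 3^(3 + 1) + 3 + 1|_3 = 85 ⇒ 84
(1) 84|_3 = 3^(3 + 1) + 3 ↦ 4^(4 + 1) + 4|_4 = 1028 ⇒ 1027

1028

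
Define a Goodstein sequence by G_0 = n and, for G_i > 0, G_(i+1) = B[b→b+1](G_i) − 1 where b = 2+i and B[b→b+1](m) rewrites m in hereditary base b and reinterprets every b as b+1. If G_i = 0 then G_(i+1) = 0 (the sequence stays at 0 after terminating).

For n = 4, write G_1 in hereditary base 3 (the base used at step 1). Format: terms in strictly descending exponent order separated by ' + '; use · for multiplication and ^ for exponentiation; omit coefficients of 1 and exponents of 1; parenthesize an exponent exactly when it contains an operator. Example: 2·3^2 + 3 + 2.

(0) 4|_2 = 2^2 ↦ 3^3|_3 = 27 ⇒ 26
(1) 26|_3 = 2·3^2 + 2·3 + 2 ↦ 2·4^2 + 2·4 + 2|_4 = 42 ⇒ 41

2·3^2 + 2·3 + 2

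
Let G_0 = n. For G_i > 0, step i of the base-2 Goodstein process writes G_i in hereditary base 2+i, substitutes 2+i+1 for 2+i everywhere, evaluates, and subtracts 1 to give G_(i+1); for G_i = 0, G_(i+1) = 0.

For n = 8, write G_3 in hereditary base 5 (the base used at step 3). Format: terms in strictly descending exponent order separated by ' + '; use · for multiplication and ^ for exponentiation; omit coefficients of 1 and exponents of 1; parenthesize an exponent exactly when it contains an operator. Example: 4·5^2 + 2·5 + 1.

2·5^5 + 2·5^2 + 2·5

G_0=8  [base 2] 2^(2 + 1)  →[2↦3]→  3^(3 + 1) = 81  −1 ⇒ G_1=80
G_1=80  [base 3] 2·3^3 + 2·3^2 + 2·3 + 2  →[3↦4]→  2·4^4 + 2·4^2 + 2·4 + 2 = 554  −1 ⇒ G_2=553
G_2=553  [base 4] 2·4^4 + 2·4^2 + 2·4 + 1  →[4↦5]→  2·5^5 + 2·5^2 + 2·5 + 1 = 6311  −1 ⇒ G_3=6310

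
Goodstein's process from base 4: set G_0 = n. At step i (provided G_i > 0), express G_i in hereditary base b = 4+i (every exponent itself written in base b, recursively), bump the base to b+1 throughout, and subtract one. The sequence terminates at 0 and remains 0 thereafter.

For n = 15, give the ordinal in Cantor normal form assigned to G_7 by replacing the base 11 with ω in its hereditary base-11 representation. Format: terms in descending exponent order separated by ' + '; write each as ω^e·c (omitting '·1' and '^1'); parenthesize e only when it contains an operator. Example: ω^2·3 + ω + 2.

G_0 = 15. HB_4(15) = 3·4 + 3. Bump = 18. G_1 = 17.
G_1 = 17. HB_5(17) = 3·5 + 2. Bump = 20. G_2 = 19.
G_2 = 19. HB_6(19) = 3·6 + 1. Bump = 22. G_3 = 21.
G_3 = 21. HB_7(21) = 3·7. Bump = 24. G_4 = 23.
G_4 = 23. HB_8(23) = 2·8 + 7. Bump = 25. G_5 = 24.
G_5 = 24. HB_9(24) = 2·9 + 6. Bump = 26. G_6 = 25.
G_6 = 25. HB_10(25) = 2·10 + 5. Bump = 27. G_7 = 26.

ω·2 + 4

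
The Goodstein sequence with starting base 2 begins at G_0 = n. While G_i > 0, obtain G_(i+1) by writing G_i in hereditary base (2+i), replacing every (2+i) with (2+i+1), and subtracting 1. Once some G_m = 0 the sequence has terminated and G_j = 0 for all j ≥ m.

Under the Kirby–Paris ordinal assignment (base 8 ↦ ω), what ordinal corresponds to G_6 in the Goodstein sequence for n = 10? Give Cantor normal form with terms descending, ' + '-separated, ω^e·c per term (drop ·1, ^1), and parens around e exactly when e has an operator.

ω^ω·5 + ω^5·5 + ω^4·5 + ω^3·5 + ω^2·5 + ω·5 + 3

i=0: 10 = 2^(2 + 1) + 2 (b=2); 2→3: 3^(3 + 1) + 3 = 84; 84−1 = 83
i=1: 83 = 3^(3 + 1) + 2 (b=3); 3→4: 4^(4 + 1) + 2 = 1026; 1026−1 = 1025
i=2: 1025 = 4^(4 + 1) + 1 (b=4); 4→5: 5^(5 + 1) + 1 = 15626; 15626−1 = 15625
i=3: 15625 = 5^(5 + 1) (b=5); 5→6: 6^(6 + 1) = 279936; 279936−1 = 279935
i=4: 279935 = 5·6^6 + 5·6^5 + 5·6^4 + 5·6^3 + 5·6^2 + 5·6 + 5 (b=6); 6→7: 5·7^7 + 5·7^5 + 5·7^4 + 5·7^3 + 5·7^2 + 5·7 + 5 = 4215755; 4215755−1 = 4215754
i=5: 4215754 = 5·7^7 + 5·7^5 + 5·7^4 + 5·7^3 + 5·7^2 + 5·7 + 4 (b=7); 7→8: 5·8^8 + 5·8^5 + 5·8^4 + 5·8^3 + 5·8^2 + 5·8 + 4 = 84073324; 84073324−1 = 84073323
i=6: 84073323 = 5·8^8 + 5·8^5 + 5·8^4 + 5·8^3 + 5·8^2 + 5·8 + 3 (b=8); 8→9: 5·9^9 + 5·9^5 + 5·9^4 + 5·9^3 + 5·9^2 + 5·9 + 3 = 1937434593; 1937434593−1 = 1937434592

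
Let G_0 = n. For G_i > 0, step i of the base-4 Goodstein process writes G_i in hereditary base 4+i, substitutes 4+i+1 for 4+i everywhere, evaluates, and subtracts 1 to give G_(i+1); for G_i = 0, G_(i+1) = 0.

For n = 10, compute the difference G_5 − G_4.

[0] 10 ≡ 2·4 + 2 (base 4). Lift 5: 12. −1: 11.
[1] 11 ≡ 2·5 + 1 (base 5). Lift 6: 13. −1: 12.
[2] 12 ≡ 2·6 (base 6). Lift 7: 14. −1: 13.
[3] 13 ≡ 7 + 6 (base 7). Lift 8: 14. −1: 13.
[4] 13 ≡ 8 + 5 (base 8). Lift 9: 14. −1: 13.

0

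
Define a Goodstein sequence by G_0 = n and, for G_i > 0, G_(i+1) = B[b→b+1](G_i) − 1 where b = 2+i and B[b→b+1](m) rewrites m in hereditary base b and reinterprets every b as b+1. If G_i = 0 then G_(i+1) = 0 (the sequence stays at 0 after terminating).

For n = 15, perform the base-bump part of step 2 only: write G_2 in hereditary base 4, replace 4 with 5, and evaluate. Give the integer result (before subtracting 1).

18753

G_0=15  [base 2] 2^(2 + 1) + 2^2 + 2 + 1  →[2↦3]→  3^(3 + 1) + 3^3 + 3 + 1 = 112  −1 ⇒ G_1=111
G_1=111  [base 3] 3^(3 + 1) + 3^3 + 3  →[3↦4]→  4^(4 + 1) + 4^4 + 4 = 1284  −1 ⇒ G_2=1283
G_2=1283  [base 4] 4^(4 + 1) + 4^4 + 3  →[4↦5]→  5^(5 + 1) + 5^5 + 3 = 18753  −1 ⇒ G_3=18752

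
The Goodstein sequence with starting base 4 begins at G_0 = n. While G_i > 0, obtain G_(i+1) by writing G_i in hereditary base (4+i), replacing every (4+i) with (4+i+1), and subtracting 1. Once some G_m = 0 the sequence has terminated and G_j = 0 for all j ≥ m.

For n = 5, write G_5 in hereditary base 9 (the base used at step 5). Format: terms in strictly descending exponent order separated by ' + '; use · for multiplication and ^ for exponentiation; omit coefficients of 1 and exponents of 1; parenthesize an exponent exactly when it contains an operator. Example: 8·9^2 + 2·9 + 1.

2

G_0 = 5. HB_4(5) = 4 + 1. Bump = 6. G_1 = 5.
G_1 = 5. HB_5(5) = 5. Bump = 6. G_2 = 5.
G_2 = 5. HB_6(5) = 5. Bump = 5. G_3 = 4.
G_3 = 4. HB_7(4) = 4. Bump = 4. G_4 = 3.
G_4 = 3. HB_8(3) = 3. Bump = 3. G_5 = 2.
G_5 = 2. HB_9(2) = 2. Bump = 2. G_6 = 1.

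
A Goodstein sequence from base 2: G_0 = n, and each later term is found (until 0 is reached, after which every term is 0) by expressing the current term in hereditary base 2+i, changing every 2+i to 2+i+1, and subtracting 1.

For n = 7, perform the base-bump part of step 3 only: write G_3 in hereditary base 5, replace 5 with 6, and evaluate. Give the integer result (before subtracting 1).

(0) 7|_2 = 2^2 + 2 + 1 ↦ 3^3 + 3 + 1|_3 = 31 ⇒ 30
(1) 30|_3 = 3^3 + 3 ↦ 4^4 + 4|_4 = 260 ⇒ 259
(2) 259|_4 = 4^4 + 3 ↦ 5^5 + 3|_5 = 3128 ⇒ 3127
(3) 3127|_5 = 5^5 + 2 ↦ 6^6 + 2|_6 = 46658 ⇒ 46657

46658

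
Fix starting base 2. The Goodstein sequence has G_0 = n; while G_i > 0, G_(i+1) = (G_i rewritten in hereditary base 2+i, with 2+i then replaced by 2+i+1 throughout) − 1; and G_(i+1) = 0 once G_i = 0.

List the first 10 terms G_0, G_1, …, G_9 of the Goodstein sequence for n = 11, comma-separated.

11, 84, 1027, 15627, 279937, 5764801, 134217727, 2749609302, 70077777775, 1997331745490

[0] 11 ≡ 2^(2 + 1) + 2 + 1 (base 2). Lift 3: 85. −1: 84.
[1] 84 ≡ 3^(3 + 1) + 3 (base 3). Lift 4: 1028. −1: 1027.
[2] 1027 ≡ 4^(4 + 1) + 3 (base 4). Lift 5: 15628. −1: 15627.
[3] 15627 ≡ 5^(5 + 1) + 2 (base 5). Lift 6: 279938. −1: 279937.
[4] 279937 ≡ 6^(6 + 1) + 1 (base 6). Lift 7: 5764802. −1: 5764801.
[5] 5764801 ≡ 7^(7 + 1) (base 7). Lift 8: 134217728. −1: 134217727.
[6] 134217727 ≡ 7·8^8 + 7·8^7 + 7·8^6 + 7·8^5 + 7·8^4 + 7·8^3 + 7·8^2 + 7·8 + 7 (base 8). Lift 9: 2749609303. −1: 2749609302.
[7] 2749609302 ≡ 7·9^9 + 7·9^7 + 7·9^6 + 7·9^5 + 7·9^4 + 7·9^3 + 7·9^2 + 7·9 + 6 (base 9). Lift 10: 70077777776. −1: 70077777775.
[8] 70077777775 ≡ 7·10^10 + 7·10^7 + 7·10^6 + 7·10^5 + 7·10^4 + 7·10^3 + 7·10^2 + 7·10 + 5 (base 10). Lift 11: 1997331745491. −1: 1997331745490.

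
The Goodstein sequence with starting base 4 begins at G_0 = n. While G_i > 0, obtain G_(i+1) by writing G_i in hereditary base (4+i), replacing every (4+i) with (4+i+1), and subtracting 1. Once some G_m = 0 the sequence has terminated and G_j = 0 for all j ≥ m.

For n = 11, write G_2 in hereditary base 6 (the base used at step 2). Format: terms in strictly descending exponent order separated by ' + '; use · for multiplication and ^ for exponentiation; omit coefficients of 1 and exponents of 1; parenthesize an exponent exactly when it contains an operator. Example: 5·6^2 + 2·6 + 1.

2·6 + 1

(0) 11|_4 = 2·4 + 3 ↦ 2·5 + 3|_5 = 13 ⇒ 12
(1) 12|_5 = 2·5 + 2 ↦ 2·6 + 2|_6 = 14 ⇒ 13
(2) 13|_6 = 2·6 + 1 ↦ 2·7 + 1|_7 = 15 ⇒ 14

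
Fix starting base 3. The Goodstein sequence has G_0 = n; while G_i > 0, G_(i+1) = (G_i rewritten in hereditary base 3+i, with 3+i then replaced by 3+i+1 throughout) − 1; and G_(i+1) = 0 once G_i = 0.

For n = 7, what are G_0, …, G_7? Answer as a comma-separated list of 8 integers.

7, 8, 9, 9, 9, 9, 9, 9

[0] 7 ≡ 2·3 + 1 (base 3). Lift 4: 9. −1: 8.
[1] 8 ≡ 2·4 (base 4). Lift 5: 10. −1: 9.
[2] 9 ≡ 5 + 4 (base 5). Lift 6: 10. −1: 9.
[3] 9 ≡ 6 + 3 (base 6). Lift 7: 10. −1: 9.
[4] 9 ≡ 7 + 2 (base 7). Lift 8: 10. −1: 9.
[5] 9 ≡ 8 + 1 (base 8). Lift 9: 10. −1: 9.
[6] 9 ≡ 9 (base 9). Lift 10: 10. −1: 9.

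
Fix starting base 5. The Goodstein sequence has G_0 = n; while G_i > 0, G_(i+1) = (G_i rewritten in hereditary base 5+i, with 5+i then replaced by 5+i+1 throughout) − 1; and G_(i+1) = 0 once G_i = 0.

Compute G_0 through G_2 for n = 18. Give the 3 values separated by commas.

18, 20, 22

i=0: 18 = 3·5 + 3 (b=5); 5→6: 3·6 + 3 = 21; 21−1 = 20
i=1: 20 = 3·6 + 2 (b=6); 6→7: 3·7 + 2 = 23; 23−1 = 22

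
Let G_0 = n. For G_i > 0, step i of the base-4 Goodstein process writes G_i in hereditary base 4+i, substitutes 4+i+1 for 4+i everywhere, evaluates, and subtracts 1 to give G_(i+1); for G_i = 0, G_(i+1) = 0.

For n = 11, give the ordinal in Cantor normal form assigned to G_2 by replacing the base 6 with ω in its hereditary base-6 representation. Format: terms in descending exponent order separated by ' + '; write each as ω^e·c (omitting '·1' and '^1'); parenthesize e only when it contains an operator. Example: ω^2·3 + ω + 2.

[0] 11 ≡ 2·4 + 3 (base 4). Lift 5: 13. −1: 12.
[1] 12 ≡ 2·5 + 2 (base 5). Lift 6: 14. −1: 13.

ω·2 + 1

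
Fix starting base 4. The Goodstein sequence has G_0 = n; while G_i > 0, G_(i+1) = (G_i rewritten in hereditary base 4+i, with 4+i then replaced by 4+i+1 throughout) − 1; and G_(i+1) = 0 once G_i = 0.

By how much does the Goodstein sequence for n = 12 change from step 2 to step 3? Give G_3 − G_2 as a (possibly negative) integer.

12 —HB4→ 3·4 —bump→ 3·5 = 15 —(−1)→ 14
14 —HB5→ 2·5 + 4 —bump→ 2·6 + 4 = 16 —(−1)→ 15
15 —HB6→ 2·6 + 3 —bump→ 2·7 + 3 = 17 —(−1)→ 16

1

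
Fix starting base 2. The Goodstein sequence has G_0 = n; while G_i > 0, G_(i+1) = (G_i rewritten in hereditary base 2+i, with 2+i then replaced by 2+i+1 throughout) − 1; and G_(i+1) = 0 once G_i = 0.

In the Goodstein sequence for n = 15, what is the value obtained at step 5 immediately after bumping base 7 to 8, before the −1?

150994944

i=0: 15 = 2^(2 + 1) + 2^2 + 2 + 1 (b=2); 2→3: 3^(3 + 1) + 3^3 + 3 + 1 = 112; 112−1 = 111
i=1: 111 = 3^(3 + 1) + 3^3 + 3 (b=3); 3→4: 4^(4 + 1) + 4^4 + 4 = 1284; 1284−1 = 1283
i=2: 1283 = 4^(4 + 1) + 4^4 + 3 (b=4); 4→5: 5^(5 + 1) + 5^5 + 3 = 18753; 18753−1 = 18752
i=3: 18752 = 5^(5 + 1) + 5^5 + 2 (b=5); 5→6: 6^(6 + 1) + 6^6 + 2 = 326594; 326594−1 = 326593
i=4: 326593 = 6^(6 + 1) + 6^6 + 1 (b=6); 6→7: 7^(7 + 1) + 7^7 + 1 = 6588345; 6588345−1 = 6588344
i=5: 6588344 = 7^(7 + 1) + 7^7 (b=7); 7→8: 8^(8 + 1) + 8^8 = 150994944; 150994944−1 = 150994943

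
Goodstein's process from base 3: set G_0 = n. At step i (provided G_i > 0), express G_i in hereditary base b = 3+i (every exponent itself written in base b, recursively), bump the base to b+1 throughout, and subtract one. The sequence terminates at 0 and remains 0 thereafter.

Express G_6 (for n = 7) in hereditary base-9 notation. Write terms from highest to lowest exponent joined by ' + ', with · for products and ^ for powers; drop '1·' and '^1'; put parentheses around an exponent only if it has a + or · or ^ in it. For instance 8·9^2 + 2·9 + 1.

9

base 3: 7 = 2·3 + 1; at 4: 2·4 + 1 = 9; next = 8
base 4: 8 = 2·4; at 5: 2·5 = 10; next = 9
base 5: 9 = 5 + 4; at 6: 6 + 4 = 10; next = 9
base 6: 9 = 6 + 3; at 7: 7 + 3 = 10; next = 9
base 7: 9 = 7 + 2; at 8: 8 + 2 = 10; next = 9
base 8: 9 = 8 + 1; at 9: 9 + 1 = 10; next = 9
base 9: 9 = 9; at 10: 10 = 10; next = 9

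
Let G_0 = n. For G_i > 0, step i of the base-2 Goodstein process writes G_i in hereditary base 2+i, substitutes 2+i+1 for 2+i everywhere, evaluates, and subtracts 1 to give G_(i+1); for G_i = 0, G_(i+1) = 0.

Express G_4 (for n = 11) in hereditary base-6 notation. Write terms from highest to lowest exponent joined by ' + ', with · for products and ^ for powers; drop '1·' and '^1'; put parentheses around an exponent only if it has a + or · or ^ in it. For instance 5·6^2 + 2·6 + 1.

11 —HB2→ 2^(2 + 1) + 2 + 1 —bump→ 3^(3 + 1) + 3 + 1 = 85 —(−1)→ 84
84 —HB3→ 3^(3 + 1) + 3 —bump→ 4^(4 + 1) + 4 = 1028 —(−1)→ 1027
1027 —HB4→ 4^(4 + 1) + 3 —bump→ 5^(5 + 1) + 3 = 15628 —(−1)→ 15627
15627 —HB5→ 5^(5 + 1) + 2 —bump→ 6^(6 + 1) + 2 = 279938 —(−1)→ 279937

6^(6 + 1) + 1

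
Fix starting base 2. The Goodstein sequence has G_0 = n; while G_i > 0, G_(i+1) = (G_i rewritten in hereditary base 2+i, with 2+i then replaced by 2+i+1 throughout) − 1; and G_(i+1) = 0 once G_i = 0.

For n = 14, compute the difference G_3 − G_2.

step 0: 14 = 2^(2 + 1) + 2^2 + 2; sub 3 for 2: 3^(3 + 1) + 3^3 + 3; = 111; G_1 = 111−1 = 110
step 1: 110 = 3^(3 + 1) + 3^3 + 2; sub 4 for 3: 4^(4 + 1) + 4^4 + 2; = 1282; G_2 = 1282−1 = 1281
step 2: 1281 = 4^(4 + 1) + 4^4 + 1; sub 5 for 4: 5^(5 + 1) + 5^5 + 1; = 18751; G_3 = 18751−1 = 18750

17469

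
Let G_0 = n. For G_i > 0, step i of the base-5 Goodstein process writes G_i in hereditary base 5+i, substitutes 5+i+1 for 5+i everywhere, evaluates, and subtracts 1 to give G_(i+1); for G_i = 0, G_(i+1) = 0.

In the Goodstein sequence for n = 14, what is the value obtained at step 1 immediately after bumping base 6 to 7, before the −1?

(0) 14|_5 = 2·5 + 4 ↦ 2·6 + 4|_6 = 16 ⇒ 15
(1) 15|_6 = 2·6 + 3 ↦ 2·7 + 3|_7 = 17 ⇒ 16

17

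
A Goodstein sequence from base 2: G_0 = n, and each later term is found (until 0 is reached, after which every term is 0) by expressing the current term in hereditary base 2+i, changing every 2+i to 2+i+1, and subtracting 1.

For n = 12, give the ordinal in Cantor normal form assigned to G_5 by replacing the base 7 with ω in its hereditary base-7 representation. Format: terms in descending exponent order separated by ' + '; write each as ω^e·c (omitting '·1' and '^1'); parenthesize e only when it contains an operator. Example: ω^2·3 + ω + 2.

G_0=12  [base 2] 2^(2 + 1) + 2^2  →[2↦3]→  3^(3 + 1) + 3^3 = 108  −1 ⇒ G_1=107
G_1=107  [base 3] 3^(3 + 1) + 2·3^2 + 2·3 + 2  →[3↦4]→  4^(4 + 1) + 2·4^2 + 2·4 + 2 = 1066  −1 ⇒ G_2=1065
G_2=1065  [base 4] 4^(4 + 1) + 2·4^2 + 2·4 + 1  →[4↦5]→  5^(5 + 1) + 2·5^2 + 2·5 + 1 = 15686  −1 ⇒ G_3=15685
G_3=15685  [base 5] 5^(5 + 1) + 2·5^2 + 2·5  →[5↦6]→  6^(6 + 1) + 2·6^2 + 2·6 = 280020  −1 ⇒ G_4=280019
G_4=280019  [base 6] 6^(6 + 1) + 2·6^2 + 6 + 5  →[6↦7]→  7^(7 + 1) + 2·7^2 + 7 + 5 = 5764911  −1 ⇒ G_5=5764910
G_5=5764910  [base 7] 7^(7 + 1) + 2·7^2 + 7 + 4  →[7↦8]→  8^(8 + 1) + 2·8^2 + 8 + 4 = 134217868  −1 ⇒ G_6=134217867

ω^(ω + 1) + ω^2·2 + ω + 4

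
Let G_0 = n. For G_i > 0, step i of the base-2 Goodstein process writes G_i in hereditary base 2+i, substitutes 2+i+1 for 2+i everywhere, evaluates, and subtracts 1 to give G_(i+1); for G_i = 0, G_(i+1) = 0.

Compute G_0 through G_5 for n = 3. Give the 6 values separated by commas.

3, 3, 3, 2, 1, 0

(0) 3|_2 = 2 + 1 ↦ 3 + 1|_3 = 4 ⇒ 3
(1) 3|_3 = 3 ↦ 4|_4 = 4 ⇒ 3
(2) 3|_4 = 3 ↦ 3|_5 = 3 ⇒ 2
(3) 2|_5 = 2 ↦ 2|_6 = 2 ⇒ 1
(4) 1|_6 = 1 ↦ 1|_7 = 1 ⇒ 0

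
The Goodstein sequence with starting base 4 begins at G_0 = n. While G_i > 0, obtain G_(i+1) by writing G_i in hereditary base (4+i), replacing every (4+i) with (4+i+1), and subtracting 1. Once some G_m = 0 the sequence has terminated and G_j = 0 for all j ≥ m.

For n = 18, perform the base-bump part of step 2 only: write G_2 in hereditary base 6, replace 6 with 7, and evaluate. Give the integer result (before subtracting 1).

G_0 = 18. HB_4(18) = 4^2 + 2. Bump = 27. G_1 = 26.
G_1 = 26. HB_5(26) = 5^2 + 1. Bump = 37. G_2 = 36.
G_2 = 36. HB_6(36) = 6^2. Bump = 49. G_3 = 48.

49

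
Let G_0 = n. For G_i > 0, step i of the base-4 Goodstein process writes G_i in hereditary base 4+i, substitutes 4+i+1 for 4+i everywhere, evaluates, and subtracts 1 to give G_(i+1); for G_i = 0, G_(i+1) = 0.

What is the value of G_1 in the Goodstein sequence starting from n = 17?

25

i=0: 17 = 4^2 + 1 (b=4); 4→5: 5^2 + 1 = 26; 26−1 = 25
i=1: 25 = 5^2 (b=5); 5→6: 6^2 = 36; 36−1 = 35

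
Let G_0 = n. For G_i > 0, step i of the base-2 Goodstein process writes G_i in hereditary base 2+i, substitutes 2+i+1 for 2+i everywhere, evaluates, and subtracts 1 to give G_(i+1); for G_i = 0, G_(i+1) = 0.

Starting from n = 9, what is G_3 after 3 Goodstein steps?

G_0 = 9. HB_2(9) = 2^(2 + 1) + 1. Bump = 82. G_1 = 81.
G_1 = 81. HB_3(81) = 3^(3 + 1). Bump = 1024. G_2 = 1023.
G_2 = 1023. HB_4(1023) = 3·4^4 + 3·4^3 + 3·4^2 + 3·4 + 3. Bump = 9843. G_3 = 9842.

9842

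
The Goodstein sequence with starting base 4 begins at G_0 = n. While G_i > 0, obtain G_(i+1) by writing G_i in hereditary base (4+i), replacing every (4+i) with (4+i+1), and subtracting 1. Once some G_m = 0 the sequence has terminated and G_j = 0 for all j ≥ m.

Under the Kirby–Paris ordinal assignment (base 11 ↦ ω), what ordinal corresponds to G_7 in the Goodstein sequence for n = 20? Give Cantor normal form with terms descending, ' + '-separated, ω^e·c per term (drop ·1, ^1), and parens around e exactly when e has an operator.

ω·9 + 8

[0] 20 ≡ 4^2 + 4 (base 4). Lift 5: 30. −1: 29.
[1] 29 ≡ 5^2 + 4 (base 5). Lift 6: 40. −1: 39.
[2] 39 ≡ 6^2 + 3 (base 6). Lift 7: 52. −1: 51.
[3] 51 ≡ 7^2 + 2 (base 7). Lift 8: 66. −1: 65.
[4] 65 ≡ 8^2 + 1 (base 8). Lift 9: 82. −1: 81.
[5] 81 ≡ 9^2 (base 9). Lift 10: 100. −1: 99.
[6] 99 ≡ 9·10 + 9 (base 10). Lift 11: 108. −1: 107.
[7] 107 ≡ 9·11 + 8 (base 11). Lift 12: 116. −1: 115.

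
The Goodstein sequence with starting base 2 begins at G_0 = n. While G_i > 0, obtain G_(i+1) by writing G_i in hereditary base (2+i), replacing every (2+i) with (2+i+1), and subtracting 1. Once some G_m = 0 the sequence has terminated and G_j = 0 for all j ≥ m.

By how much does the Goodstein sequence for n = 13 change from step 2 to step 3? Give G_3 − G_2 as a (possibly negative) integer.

G_0=13  [base 2] 2^(2 + 1) + 2^2 + 1  →[2↦3]→  3^(3 + 1) + 3^3 + 1 = 109  −1 ⇒ G_1=108
G_1=108  [base 3] 3^(3 + 1) + 3^3  →[3↦4]→  4^(4 + 1) + 4^4 = 1280  −1 ⇒ G_2=1279
G_2=1279  [base 4] 4^(4 + 1) + 3·4^3 + 3·4^2 + 3·4 + 3  →[4↦5]→  5^(5 + 1) + 3·5^3 + 3·5^2 + 3·5 + 3 = 16093  −1 ⇒ G_3=16092

14813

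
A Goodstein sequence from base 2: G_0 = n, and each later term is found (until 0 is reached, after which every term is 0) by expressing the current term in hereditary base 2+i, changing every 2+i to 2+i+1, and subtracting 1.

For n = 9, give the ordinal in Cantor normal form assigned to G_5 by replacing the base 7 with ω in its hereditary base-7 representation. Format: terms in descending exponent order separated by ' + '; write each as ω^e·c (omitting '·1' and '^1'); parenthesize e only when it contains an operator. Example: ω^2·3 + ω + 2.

[0] 9 ≡ 2^(2 + 1) + 1 (base 2). Lift 3: 82. −1: 81.
[1] 81 ≡ 3^(3 + 1) (base 3). Lift 4: 1024. −1: 1023.
[2] 1023 ≡ 3·4^4 + 3·4^3 + 3·4^2 + 3·4 + 3 (base 4). Lift 5: 9843. −1: 9842.
[3] 9842 ≡ 3·5^5 + 3·5^3 + 3·5^2 + 3·5 + 2 (base 5). Lift 6: 140744. −1: 140743.
[4] 140743 ≡ 3·6^6 + 3·6^3 + 3·6^2 + 3·6 + 1 (base 6). Lift 7: 2471827. −1: 2471826.
[5] 2471826 ≡ 3·7^7 + 3·7^3 + 3·7^2 + 3·7 (base 7). Lift 8: 50333400. −1: 50333399.

ω^ω·3 + ω^3·3 + ω^2·3 + ω·3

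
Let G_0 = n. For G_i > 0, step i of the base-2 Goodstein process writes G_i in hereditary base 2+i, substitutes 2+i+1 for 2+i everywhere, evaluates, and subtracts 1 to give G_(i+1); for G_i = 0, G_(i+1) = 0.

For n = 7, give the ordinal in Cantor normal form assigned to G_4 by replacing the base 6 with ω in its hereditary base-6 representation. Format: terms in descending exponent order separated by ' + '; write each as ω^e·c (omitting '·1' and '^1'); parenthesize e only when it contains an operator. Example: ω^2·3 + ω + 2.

ω^ω + 1

7 —HB2→ 2^2 + 2 + 1 —bump→ 3^3 + 3 + 1 = 31 —(−1)→ 30
30 —HB3→ 3^3 + 3 —bump→ 4^4 + 4 = 260 —(−1)→ 259
259 —HB4→ 4^4 + 3 —bump→ 5^5 + 3 = 3128 —(−1)→ 3127
3127 —HB5→ 5^5 + 2 —bump→ 6^6 + 2 = 46658 —(−1)→ 46657
46657 —HB6→ 6^6 + 1 —bump→ 7^7 + 1 = 823544 —(−1)→ 823543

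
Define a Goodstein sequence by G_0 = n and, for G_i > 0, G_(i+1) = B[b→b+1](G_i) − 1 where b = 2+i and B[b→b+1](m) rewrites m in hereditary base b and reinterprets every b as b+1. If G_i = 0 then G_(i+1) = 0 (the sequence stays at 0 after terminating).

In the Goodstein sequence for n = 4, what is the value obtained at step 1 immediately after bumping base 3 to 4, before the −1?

42

base 2: 4 = 2^2; at 3: 3^3 = 27; next = 26
base 3: 26 = 2·3^2 + 2·3 + 2; at 4: 2·4^2 + 2·4 + 2 = 42; next = 41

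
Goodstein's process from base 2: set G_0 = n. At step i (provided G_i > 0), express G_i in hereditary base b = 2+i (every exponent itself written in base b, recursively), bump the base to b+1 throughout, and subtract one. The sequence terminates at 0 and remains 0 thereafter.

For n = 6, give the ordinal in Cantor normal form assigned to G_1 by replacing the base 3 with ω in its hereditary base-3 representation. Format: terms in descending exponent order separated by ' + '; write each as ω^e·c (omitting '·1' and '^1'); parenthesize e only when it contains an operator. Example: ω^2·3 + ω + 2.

base 2: 6 = 2^2 + 2; at 3: 3^3 + 3 = 30; next = 29
base 3: 29 = 3^3 + 2; at 4: 4^4 + 2 = 258; next = 257

ω^ω + 2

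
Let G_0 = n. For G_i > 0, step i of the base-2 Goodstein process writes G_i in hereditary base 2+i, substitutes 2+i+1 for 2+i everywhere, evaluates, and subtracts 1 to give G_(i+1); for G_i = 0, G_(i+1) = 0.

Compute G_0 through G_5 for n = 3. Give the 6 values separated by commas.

3, 3, 3, 2, 1, 0

[0] 3 ≡ 2 + 1 (base 2). Lift 3: 4. −1: 3.
[1] 3 ≡ 3 (base 3). Lift 4: 4. −1: 3.
[2] 3 ≡ 3 (base 4). Lift 5: 3. −1: 2.
[3] 2 ≡ 2 (base 5). Lift 6: 2. −1: 1.
[4] 1 ≡ 1 (base 6). Lift 7: 1. −1: 0.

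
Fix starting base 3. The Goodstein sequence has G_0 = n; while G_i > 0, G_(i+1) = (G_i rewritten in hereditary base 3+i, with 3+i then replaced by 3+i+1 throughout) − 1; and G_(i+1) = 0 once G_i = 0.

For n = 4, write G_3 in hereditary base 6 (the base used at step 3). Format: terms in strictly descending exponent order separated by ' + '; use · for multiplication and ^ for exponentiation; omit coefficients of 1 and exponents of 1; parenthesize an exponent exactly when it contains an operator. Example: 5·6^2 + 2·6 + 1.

G_0=4  [base 3] 3 + 1  →[3↦4]→  4 + 1 = 5  −1 ⇒ G_1=4
G_1=4  [base 4] 4  →[4↦5]→  5 = 5  −1 ⇒ G_2=4
G_2=4  [base 5] 4  →[5↦6]→  4 = 4  −1 ⇒ G_3=3

3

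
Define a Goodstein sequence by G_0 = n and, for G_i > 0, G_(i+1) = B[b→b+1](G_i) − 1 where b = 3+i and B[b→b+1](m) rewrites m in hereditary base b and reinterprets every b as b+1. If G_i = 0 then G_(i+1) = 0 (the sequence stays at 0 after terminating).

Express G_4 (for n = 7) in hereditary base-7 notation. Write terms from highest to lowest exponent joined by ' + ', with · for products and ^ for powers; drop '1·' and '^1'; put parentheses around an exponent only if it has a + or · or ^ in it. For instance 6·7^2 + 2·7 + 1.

7 + 2

(0) 7|_3 = 2·3 + 1 ↦ 2·4 + 1|_4 = 9 ⇒ 8
(1) 8|_4 = 2·4 ↦ 2·5|_5 = 10 ⇒ 9
(2) 9|_5 = 5 + 4 ↦ 6 + 4|_6 = 10 ⇒ 9
(3) 9|_6 = 6 + 3 ↦ 7 + 3|_7 = 10 ⇒ 9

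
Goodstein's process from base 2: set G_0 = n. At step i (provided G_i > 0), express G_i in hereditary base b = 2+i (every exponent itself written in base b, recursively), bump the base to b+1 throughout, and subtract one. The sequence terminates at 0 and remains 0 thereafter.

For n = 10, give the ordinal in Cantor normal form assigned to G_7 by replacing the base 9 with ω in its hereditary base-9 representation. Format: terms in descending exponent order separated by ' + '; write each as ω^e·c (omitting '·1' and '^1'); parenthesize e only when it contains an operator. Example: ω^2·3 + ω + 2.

i=0: 10 = 2^(2 + 1) + 2 (b=2); 2→3: 3^(3 + 1) + 3 = 84; 84−1 = 83
i=1: 83 = 3^(3 + 1) + 2 (b=3); 3→4: 4^(4 + 1) + 2 = 1026; 1026−1 = 1025
i=2: 1025 = 4^(4 + 1) + 1 (b=4); 4→5: 5^(5 + 1) + 1 = 15626; 15626−1 = 15625
i=3: 15625 = 5^(5 + 1) (b=5); 5→6: 6^(6 + 1) = 279936; 279936−1 = 279935
i=4: 279935 = 5·6^6 + 5·6^5 + 5·6^4 + 5·6^3 + 5·6^2 + 5·6 + 5 (b=6); 6→7: 5·7^7 + 5·7^5 + 5·7^4 + 5·7^3 + 5·7^2 + 5·7 + 5 = 4215755; 4215755−1 = 4215754
i=5: 4215754 = 5·7^7 + 5·7^5 + 5·7^4 + 5·7^3 + 5·7^2 + 5·7 + 4 (b=7); 7→8: 5·8^8 + 5·8^5 + 5·8^4 + 5·8^3 + 5·8^2 + 5·8 + 4 = 84073324; 84073324−1 = 84073323
i=6: 84073323 = 5·8^8 + 5·8^5 + 5·8^4 + 5·8^3 + 5·8^2 + 5·8 + 3 (b=8); 8→9: 5·9^9 + 5·9^5 + 5·9^4 + 5·9^3 + 5·9^2 + 5·9 + 3 = 1937434593; 1937434593−1 = 1937434592
i=7: 1937434592 = 5·9^9 + 5·9^5 + 5·9^4 + 5·9^3 + 5·9^2 + 5·9 + 2 (b=9); 9→10: 5·10^10 + 5·10^5 + 5·10^4 + 5·10^3 + 5·10^2 + 5·10 + 2 = 50000555552; 50000555552−1 = 50000555551

ω^ω·5 + ω^5·5 + ω^4·5 + ω^3·5 + ω^2·5 + ω·5 + 2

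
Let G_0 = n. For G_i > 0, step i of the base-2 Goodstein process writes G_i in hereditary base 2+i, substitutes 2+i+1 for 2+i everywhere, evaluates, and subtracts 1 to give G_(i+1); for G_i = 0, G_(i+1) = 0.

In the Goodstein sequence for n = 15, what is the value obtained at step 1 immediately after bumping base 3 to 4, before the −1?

1284

G_0=15  [base 2] 2^(2 + 1) + 2^2 + 2 + 1  →[2↦3]→  3^(3 + 1) + 3^3 + 3 + 1 = 112  −1 ⇒ G_1=111
G_1=111  [base 3] 3^(3 + 1) + 3^3 + 3  →[3↦4]→  4^(4 + 1) + 4^4 + 4 = 1284  −1 ⇒ G_2=1283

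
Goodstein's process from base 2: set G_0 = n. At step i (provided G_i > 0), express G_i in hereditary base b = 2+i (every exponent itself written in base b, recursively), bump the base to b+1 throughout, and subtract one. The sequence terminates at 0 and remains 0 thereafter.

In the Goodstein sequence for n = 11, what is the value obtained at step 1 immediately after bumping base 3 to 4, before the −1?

1028

i=0: 11 = 2^(2 + 1) + 2 + 1 (b=2); 2→3: 3^(3 + 1) + 3 + 1 = 85; 85−1 = 84
i=1: 84 = 3^(3 + 1) + 3 (b=3); 3→4: 4^(4 + 1) + 4 = 1028; 1028−1 = 1027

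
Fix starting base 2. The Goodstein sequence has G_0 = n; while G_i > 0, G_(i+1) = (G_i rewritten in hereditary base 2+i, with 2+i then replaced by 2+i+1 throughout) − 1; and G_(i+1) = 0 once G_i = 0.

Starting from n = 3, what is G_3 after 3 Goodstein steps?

2

base 2: 3 = 2 + 1; at 3: 3 + 1 = 4; next = 3
base 3: 3 = 3; at 4: 4 = 4; next = 3
base 4: 3 = 3; at 5: 3 = 3; next = 2
base 5: 2 = 2; at 6: 2 = 2; next = 1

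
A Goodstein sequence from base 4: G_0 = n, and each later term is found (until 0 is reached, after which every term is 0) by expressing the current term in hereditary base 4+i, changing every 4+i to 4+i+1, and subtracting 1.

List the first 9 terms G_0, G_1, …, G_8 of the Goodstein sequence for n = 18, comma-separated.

18, 26, 36, 48, 53, 58, 63, 68, 73

base 4: 18 = 4^2 + 2; at 5: 5^2 + 2 = 27; next = 26
base 5: 26 = 5^2 + 1; at 6: 6^2 + 1 = 37; next = 36
base 6: 36 = 6^2; at 7: 7^2 = 49; next = 48
base 7: 48 = 6·7 + 6; at 8: 6·8 + 6 = 54; next = 53
base 8: 53 = 6·8 + 5; at 9: 6·9 + 5 = 59; next = 58
base 9: 58 = 6·9 + 4; at 10: 6·10 + 4 = 64; next = 63
base 10: 63 = 6·10 + 3; at 11: 6·11 + 3 = 69; next = 68
base 11: 68 = 6·11 + 2; at 12: 6·12 + 2 = 74; next = 73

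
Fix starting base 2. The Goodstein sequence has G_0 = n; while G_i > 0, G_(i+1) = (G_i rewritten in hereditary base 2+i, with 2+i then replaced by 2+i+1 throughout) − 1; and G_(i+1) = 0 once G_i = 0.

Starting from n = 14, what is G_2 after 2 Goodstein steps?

i=0: 14 = 2^(2 + 1) + 2^2 + 2 (b=2); 2→3: 3^(3 + 1) + 3^3 + 3 = 111; 111−1 = 110
i=1: 110 = 3^(3 + 1) + 3^3 + 2 (b=3); 3→4: 4^(4 + 1) + 4^4 + 2 = 1282; 1282−1 = 1281
i=2: 1281 = 4^(4 + 1) + 4^4 + 1 (b=4); 4→5: 5^(5 + 1) + 5^5 + 1 = 18751; 18751−1 = 18750

1281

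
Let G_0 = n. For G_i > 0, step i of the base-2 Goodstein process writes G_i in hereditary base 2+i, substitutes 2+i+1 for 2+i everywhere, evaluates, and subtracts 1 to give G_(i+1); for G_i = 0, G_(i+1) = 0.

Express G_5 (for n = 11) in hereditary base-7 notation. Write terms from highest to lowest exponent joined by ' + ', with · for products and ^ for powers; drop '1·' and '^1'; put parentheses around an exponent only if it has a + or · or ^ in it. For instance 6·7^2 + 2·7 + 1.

7^(7 + 1)

step 0: 11 = 2^(2 + 1) + 2 + 1; sub 3 for 2: 3^(3 + 1) + 3 + 1; = 85; G_1 = 85−1 = 84
step 1: 84 = 3^(3 + 1) + 3; sub 4 for 3: 4^(4 + 1) + 4; = 1028; G_2 = 1028−1 = 1027
step 2: 1027 = 4^(4 + 1) + 3; sub 5 for 4: 5^(5 + 1) + 3; = 15628; G_3 = 15628−1 = 15627
step 3: 15627 = 5^(5 + 1) + 2; sub 6 for 5: 6^(6 + 1) + 2; = 279938; G_4 = 279938−1 = 279937
step 4: 279937 = 6^(6 + 1) + 1; sub 7 for 6: 7^(7 + 1) + 1; = 5764802; G_5 = 5764802−1 = 5764801
step 5: 5764801 = 7^(7 + 1); sub 8 for 7: 8^(8 + 1); = 134217728; G_6 = 134217728−1 = 134217727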